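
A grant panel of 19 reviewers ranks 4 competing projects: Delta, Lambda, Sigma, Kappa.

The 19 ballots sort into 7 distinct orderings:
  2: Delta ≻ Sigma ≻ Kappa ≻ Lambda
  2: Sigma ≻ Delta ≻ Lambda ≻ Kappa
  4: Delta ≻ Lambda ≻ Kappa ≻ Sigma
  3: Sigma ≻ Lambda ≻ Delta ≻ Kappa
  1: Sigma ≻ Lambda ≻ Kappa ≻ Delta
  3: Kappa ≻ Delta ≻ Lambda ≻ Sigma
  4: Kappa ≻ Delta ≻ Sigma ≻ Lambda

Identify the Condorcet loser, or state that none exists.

none

Pairwise majorities:
Delta vs Lambda: 2+2+4+3+4 = 15 for Delta, 4 for Lambda — Delta by 15–4.
Delta–Sigma: Delta 13–6.
Delta vs Kappa: Delta is ranked higher on 2+2+4+3 = 11 ballots, Kappa on 8. Delta wins 11–8.
Lambda vs Sigma: Lambda preferred on 4+3 = 7 ballots; Sigma wins 12–7.
Lambda–Kappa: Lambda 10–9.
Sigma vs Kappa: Kappa, 11–8.
Every project wins at least one matchup (Delta beats Lambda; Lambda beats Kappa; Sigma beats Lambda; Kappa beats Sigma), so there is no Condorcet loser.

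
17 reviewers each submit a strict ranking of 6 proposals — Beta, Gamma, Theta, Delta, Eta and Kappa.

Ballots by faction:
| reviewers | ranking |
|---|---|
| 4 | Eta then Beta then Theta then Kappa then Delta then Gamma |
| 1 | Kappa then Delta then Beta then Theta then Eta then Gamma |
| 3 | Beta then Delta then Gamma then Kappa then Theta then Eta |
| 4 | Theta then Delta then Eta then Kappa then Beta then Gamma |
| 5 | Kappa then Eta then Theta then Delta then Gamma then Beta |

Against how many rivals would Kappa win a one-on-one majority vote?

5

Kappa against each rival (17 reviewers):
Kappa vs Beta: Kappa wins 10–7.
Kappa vs Gamma: Kappa preferred on 4+1+4+5 = 14 ballots; Kappa wins 14–3.
Kappa–Theta: Kappa 9–8.
Kappa–Delta: Kappa 10–7.
Kappa vs Eta: 1+3+5 = 9 for Kappa, 8 for Eta — Kappa by 9–8.
Kappa beats Beta, Gamma, Theta, Delta, Eta — 5 pairwise wins.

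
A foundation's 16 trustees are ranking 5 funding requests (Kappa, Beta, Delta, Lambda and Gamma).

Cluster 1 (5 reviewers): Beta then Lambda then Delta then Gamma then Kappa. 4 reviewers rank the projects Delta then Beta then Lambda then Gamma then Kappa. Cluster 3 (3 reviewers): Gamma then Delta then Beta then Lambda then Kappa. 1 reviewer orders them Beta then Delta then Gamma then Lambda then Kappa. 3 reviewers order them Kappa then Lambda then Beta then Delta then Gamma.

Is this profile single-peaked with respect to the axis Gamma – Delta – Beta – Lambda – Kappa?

yes

Axis positions: Gamma=1, Delta=2, Beta=3, Lambda=4, Kappa=5.
Cluster 1 (peak Beta at position 3): ranking walks positions 3-4-2-1-5, expanding outward from the peak — single-peaked.
Cluster 2 (peak Delta at position 2): ranking walks positions 2-3-4-1-5, expanding outward from the peak — single-peaked.
Cluster 3 (peak Gamma at position 1): ranking walks positions 1-2-3-4-5, expanding outward from the peak — single-peaked.
Cluster 4 (peak Beta at position 3): ranking walks positions 3-2-1-4-5, expanding outward from the peak — single-peaked.
Cluster 5 (peak Kappa at position 5): ranking walks positions 5-4-3-2-1, expanding outward from the peak — single-peaked.
Every ranking is single-peaked on this axis.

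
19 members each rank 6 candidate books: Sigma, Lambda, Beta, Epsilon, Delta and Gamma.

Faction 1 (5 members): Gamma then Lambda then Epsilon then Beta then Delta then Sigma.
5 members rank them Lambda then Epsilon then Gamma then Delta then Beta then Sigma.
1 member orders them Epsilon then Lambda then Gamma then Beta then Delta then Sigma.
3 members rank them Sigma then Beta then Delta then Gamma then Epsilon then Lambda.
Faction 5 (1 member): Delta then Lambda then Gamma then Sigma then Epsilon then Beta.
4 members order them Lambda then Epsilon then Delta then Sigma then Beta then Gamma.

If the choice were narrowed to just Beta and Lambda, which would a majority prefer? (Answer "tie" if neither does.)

Lambda

Ballots ranking Beta above Lambda: 3.
Ballots ranking Lambda above Beta: 19 − 3 = 16.
Lambda wins the head-to-head 16–3.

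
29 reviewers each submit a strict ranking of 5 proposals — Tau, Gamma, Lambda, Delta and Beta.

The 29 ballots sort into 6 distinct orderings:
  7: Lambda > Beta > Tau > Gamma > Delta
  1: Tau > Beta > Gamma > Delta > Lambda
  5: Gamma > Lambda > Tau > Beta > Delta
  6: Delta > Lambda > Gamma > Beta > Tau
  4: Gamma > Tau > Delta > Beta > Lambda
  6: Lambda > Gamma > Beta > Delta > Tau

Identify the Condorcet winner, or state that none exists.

Lambda

Pairwise majorities:
Tau vs Gamma: 7+1 = 8 for Tau, 21 for Gamma — Gamma by 21–8.
Tau vs Lambda: 5 to 24, Lambda.
Tau vs Delta: 17 to 12, Tau.
Tau vs Beta: Tau preferred on 1+5+4 = 10 ballots; Beta wins 19–10.
Gamma vs Lambda: 1+5+4 = 10 for Gamma, 19 for Lambda — Lambda by 19–10.
Gamma vs Delta: 7+1+5+4+6 = 23 for Gamma, 6 for Delta — Gamma by 23–6.
Gamma vs Beta: Gamma is ranked higher on 5+6+4+6 = 21 ballots, Beta on 8. Gamma wins 21–8.
Lambda vs Delta: 18 to 11, Lambda.
Lambda vs Beta: 24 to 5, Lambda.
Delta vs Beta: 6+4 = 10 for Delta, 19 for Beta — Beta by 19–10.
Lambda beats each of Tau, Gamma, Delta, Beta — Lambda is the Condorcet winner.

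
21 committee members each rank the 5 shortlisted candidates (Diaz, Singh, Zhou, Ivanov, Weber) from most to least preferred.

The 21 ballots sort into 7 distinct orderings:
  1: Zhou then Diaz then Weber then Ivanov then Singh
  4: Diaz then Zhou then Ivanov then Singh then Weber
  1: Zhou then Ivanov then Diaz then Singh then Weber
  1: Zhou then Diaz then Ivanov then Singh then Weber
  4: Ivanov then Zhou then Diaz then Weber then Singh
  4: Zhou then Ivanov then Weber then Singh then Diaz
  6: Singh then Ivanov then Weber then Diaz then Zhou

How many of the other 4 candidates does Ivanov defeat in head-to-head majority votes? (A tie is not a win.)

Ivanov against each rival (21 committee members):
Ivanov vs Diaz: 1+4+4+6 = 15 for Ivanov, 6 for Diaz — Ivanov by 15–6.
Ivanov–Singh: Ivanov 15–6.
Ivanov vs Zhou: Zhou wins 11–10.
Ivanov vs Weber: 20 to 1, Ivanov.
Ivanov beats Diaz, Singh, Weber; loses to Zhou — 3 pairwise wins.

3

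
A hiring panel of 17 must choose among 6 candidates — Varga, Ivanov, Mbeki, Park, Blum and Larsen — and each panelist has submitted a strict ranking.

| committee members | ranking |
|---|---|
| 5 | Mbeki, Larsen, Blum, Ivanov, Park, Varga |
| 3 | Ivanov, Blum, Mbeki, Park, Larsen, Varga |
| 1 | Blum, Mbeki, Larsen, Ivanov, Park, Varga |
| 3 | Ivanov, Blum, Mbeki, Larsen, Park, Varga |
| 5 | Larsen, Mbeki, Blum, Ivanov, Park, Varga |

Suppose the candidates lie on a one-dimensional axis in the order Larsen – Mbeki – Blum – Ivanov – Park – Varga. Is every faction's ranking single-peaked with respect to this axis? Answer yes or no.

yes

Axis positions: Larsen=1, Mbeki=2, Blum=3, Ivanov=4, Park=5, Varga=6.
Faction 1 (peak Mbeki at position 2): ranking walks positions 2-1-3-4-5-6, expanding outward from the peak — single-peaked.
Faction 2 (peak Ivanov at position 4): ranking walks positions 4-3-2-5-1-6, expanding outward from the peak — single-peaked.
Faction 3 (peak Blum at position 3): ranking walks positions 3-2-1-4-5-6, expanding outward from the peak — single-peaked.
Faction 4 (peak Ivanov at position 4): ranking walks positions 4-3-2-1-5-6, expanding outward from the peak — single-peaked.
Faction 5 (peak Larsen at position 1): ranking walks positions 1-2-3-4-5-6, expanding outward from the peak — single-peaked.
Every ranking is single-peaked on this axis.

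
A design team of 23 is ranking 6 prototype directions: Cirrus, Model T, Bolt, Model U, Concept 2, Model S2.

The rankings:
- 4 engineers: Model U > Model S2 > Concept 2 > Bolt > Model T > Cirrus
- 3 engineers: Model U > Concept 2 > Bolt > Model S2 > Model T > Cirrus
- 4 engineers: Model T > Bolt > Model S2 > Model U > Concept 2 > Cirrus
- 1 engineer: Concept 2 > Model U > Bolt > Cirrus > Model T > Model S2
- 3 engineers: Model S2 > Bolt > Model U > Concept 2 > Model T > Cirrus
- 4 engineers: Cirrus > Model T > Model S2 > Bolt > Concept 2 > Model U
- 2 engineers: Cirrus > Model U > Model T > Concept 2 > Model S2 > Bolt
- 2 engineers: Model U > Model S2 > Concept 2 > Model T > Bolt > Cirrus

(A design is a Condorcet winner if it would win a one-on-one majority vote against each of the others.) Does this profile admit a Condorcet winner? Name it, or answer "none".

Check each pair by majority over 23 ballots:
Cirrus vs Model T: Model T, 16–7.
Cirrus–Bolt: Bolt 17–6.
Cirrus vs Model U: Model U wins 17–6.
Cirrus vs Concept 2: Concept 2 wins 17–6.
Cirrus–Model S2: Model S2 16–7.
Model T vs Bolt: Model T, 12–11.
Model T vs Model U: Model U, 15–8.
Model T–Concept 2: Concept 2 13–10.
Model T vs Model S2: Model S2, 12–11.
Bolt vs Model U: Model U wins 12–11.
Bolt vs Concept 2: Concept 2, 12–11.
Bolt vs Model S2: Model S2, 15–8.
Model U–Concept 2: Model U 18–5.
Model U vs Model S2: Model U wins 12–11.
Concept 2 vs Model S2: Model S2, 17–6.
Model U beats each of Cirrus, Model T, Bolt, Concept 2, Model S2 — Model U is the Condorcet winner.

Model U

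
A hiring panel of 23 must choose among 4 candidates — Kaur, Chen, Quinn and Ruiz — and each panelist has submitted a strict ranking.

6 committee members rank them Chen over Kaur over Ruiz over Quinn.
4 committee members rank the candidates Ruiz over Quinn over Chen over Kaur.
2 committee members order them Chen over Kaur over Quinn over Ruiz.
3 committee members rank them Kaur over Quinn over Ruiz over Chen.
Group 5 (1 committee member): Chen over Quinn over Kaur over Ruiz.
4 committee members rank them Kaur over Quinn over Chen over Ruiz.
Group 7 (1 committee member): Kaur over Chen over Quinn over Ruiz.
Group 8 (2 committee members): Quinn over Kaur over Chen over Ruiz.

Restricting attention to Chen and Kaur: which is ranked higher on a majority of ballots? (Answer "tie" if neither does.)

Ballots ranking Chen above Kaur: 6 + 4 + 2 + 1 = 13.
Ballots ranking Kaur above Chen: 23 − 13 = 10.
Chen wins the head-to-head 13–10.

Chen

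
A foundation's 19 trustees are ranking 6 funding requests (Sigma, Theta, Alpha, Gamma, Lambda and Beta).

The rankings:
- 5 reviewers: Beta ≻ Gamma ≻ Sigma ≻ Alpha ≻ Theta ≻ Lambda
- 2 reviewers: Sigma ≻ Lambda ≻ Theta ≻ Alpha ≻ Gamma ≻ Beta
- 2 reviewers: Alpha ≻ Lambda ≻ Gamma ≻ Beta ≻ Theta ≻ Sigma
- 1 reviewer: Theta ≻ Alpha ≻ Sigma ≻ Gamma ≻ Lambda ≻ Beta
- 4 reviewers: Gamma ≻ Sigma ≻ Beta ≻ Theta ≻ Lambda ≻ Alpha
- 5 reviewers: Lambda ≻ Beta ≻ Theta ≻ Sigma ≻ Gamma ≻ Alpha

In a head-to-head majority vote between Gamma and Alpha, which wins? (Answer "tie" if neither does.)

Gamma

Ballots ranking Gamma above Alpha: 5 + 4 + 5 = 14.
Ballots ranking Alpha above Gamma: 19 − 14 = 5.
Gamma wins the head-to-head 14–5.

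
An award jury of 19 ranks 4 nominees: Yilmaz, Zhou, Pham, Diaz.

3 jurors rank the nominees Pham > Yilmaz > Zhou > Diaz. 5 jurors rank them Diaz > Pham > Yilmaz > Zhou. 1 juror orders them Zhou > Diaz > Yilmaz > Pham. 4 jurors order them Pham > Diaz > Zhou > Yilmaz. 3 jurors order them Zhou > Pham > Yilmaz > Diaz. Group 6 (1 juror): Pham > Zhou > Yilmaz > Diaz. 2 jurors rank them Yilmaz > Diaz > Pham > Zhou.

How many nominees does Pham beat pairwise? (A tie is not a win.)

3

Pham against each rival (19 jurors):
Pham vs Yilmaz: Pham, 16–3.
Pham–Zhou: Pham 15–4.
Pham vs Diaz: 11 to 8, Pham.
Pham beats Yilmaz, Zhou, Diaz — 3 pairwise wins.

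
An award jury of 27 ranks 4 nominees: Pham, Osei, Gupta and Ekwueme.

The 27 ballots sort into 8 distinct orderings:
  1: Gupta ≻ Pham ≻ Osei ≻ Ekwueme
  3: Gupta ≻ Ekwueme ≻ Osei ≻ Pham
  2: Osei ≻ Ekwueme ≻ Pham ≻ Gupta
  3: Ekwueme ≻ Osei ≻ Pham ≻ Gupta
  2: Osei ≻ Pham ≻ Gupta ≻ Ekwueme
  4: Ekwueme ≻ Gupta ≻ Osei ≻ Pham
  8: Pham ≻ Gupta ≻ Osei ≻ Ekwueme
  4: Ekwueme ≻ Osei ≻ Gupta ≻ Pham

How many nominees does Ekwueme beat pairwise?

2

Ekwueme against each rival (27 jurors):
Ekwueme vs Pham: Ekwueme, 16–11.
Ekwueme vs Osei: 3+3+4+4 = 14 for Ekwueme, 13 for Osei — Ekwueme by 14–13.
Ekwueme vs Gupta: 2+3+4+4 = 13 for Ekwueme, 14 for Gupta — Gupta by 14–13.
Ekwueme beats Pham, Osei; loses to Gupta — 2 pairwise wins.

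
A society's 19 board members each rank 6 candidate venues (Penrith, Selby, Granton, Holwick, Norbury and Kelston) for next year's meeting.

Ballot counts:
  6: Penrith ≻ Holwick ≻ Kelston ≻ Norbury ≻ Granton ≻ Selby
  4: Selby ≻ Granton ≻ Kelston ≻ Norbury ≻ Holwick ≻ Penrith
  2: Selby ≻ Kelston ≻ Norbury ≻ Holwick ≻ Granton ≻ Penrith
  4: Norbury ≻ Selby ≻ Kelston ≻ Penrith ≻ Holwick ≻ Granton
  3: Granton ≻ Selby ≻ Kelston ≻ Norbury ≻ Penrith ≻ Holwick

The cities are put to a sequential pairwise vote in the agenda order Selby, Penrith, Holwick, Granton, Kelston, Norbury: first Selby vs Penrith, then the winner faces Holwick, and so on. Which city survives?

Norbury

Round 1: Selby vs Penrith — 13–6, Selby advances.
Round 2: Selby vs Holwick — 13–6, Selby advances.
Round 3: Selby vs Granton — 10–9, Selby advances.
Round 4: Selby vs Kelston — 13–6, Selby advances.
Round 5: Selby vs Norbury — 9–10, Norbury advances.
Norbury survives the agenda.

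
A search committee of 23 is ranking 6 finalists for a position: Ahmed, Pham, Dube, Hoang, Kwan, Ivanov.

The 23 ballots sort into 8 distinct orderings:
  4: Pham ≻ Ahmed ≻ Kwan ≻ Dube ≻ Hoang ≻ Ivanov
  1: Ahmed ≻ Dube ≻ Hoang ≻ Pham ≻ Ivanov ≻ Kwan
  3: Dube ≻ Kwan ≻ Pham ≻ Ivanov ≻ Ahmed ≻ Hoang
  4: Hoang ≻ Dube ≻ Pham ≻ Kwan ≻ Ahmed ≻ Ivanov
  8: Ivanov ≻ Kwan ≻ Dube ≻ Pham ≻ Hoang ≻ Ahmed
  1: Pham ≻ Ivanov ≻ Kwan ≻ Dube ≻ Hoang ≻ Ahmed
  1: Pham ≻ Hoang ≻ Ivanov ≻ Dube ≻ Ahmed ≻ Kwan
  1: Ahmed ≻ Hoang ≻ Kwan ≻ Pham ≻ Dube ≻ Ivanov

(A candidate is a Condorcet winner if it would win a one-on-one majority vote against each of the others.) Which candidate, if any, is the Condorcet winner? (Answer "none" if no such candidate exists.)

Pairwise majorities:
Ahmed vs Pham: 2 to 21, Pham.
Ahmed vs Dube: Dube, 17–6.
Ahmed–Hoang: Hoang 14–9.
Ahmed vs Kwan: Kwan wins 16–7.
Ahmed vs Ivanov: Ivanov, 13–10.
Pham vs Dube: 4+1+1+1 = 7 for Pham, 16 for Dube — Dube by 16–7.
Pham vs Hoang: Pham is ranked higher on 4+3+8+1+1 = 17 ballots, Hoang on 6. Pham wins 17–6.
Pham vs Kwan: Pham is ranked higher on 4+1+4+1+1 = 11 ballots, Kwan on 12. Kwan wins 12–11.
Pham–Ivanov: Pham 15–8.
Dube vs Hoang: Dube, 17–6.
Dube vs Kwan: 9 to 14, Kwan.
Dube vs Ivanov: Dube is ranked higher on 4+1+3+4+1 = 13 ballots, Ivanov on 10. Dube wins 13–10.
Hoang–Kwan: Kwan 16–7.
Hoang vs Ivanov: Hoang is ranked higher on 4+1+4+1+1 = 11 ballots, Ivanov on 12. Ivanov wins 12–11.
Kwan vs Ivanov: Kwan preferred on 4+3+4+1 = 12 ballots; Kwan wins 12–11.
Only Kwan has no losses; Kwan is the Condorcet winner.

Kwan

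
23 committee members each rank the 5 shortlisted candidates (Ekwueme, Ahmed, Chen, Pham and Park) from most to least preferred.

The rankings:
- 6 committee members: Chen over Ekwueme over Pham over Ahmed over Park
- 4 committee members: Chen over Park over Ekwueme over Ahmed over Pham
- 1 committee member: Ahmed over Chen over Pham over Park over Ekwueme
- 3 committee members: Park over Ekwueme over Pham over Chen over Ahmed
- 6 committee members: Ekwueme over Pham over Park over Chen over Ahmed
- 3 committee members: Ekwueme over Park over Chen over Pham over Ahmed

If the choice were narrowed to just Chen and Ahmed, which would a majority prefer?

Chen

Ballots ranking Chen above Ahmed: 6 + 4 + 3 + 6 + 3 = 22.
Ballots ranking Ahmed above Chen: 23 − 22 = 1.
Chen wins the head-to-head 22–1.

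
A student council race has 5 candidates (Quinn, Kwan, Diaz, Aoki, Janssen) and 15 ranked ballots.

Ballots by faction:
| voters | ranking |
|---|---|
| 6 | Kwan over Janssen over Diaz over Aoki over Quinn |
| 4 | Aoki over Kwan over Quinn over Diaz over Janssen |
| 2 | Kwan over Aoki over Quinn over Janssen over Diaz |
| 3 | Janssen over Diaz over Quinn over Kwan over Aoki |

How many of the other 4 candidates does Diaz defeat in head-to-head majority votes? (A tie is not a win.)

Diaz against each rival (15 voters):
Diaz vs Quinn: Diaz, 9–6.
Diaz vs Kwan: 3 for Diaz, 12 for Kwan — Kwan by 12–3.
Diaz vs Aoki: Diaz is ranked higher on 6+3 = 9 ballots, Aoki on 6. Diaz wins 9–6.
Diaz vs Janssen: Janssen wins 11–4.
Diaz beats Quinn, Aoki; loses to Kwan, Janssen — 2 pairwise wins.

2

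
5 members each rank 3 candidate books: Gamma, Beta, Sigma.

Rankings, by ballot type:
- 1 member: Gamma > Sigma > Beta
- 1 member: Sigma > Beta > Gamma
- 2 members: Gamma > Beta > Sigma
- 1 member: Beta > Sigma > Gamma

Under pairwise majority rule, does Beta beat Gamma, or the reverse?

Ballots ranking Beta above Gamma: 1 + 1 = 2.
Ballots ranking Gamma above Beta: 5 − 2 = 3.
Gamma wins the head-to-head 3–2.

Gamma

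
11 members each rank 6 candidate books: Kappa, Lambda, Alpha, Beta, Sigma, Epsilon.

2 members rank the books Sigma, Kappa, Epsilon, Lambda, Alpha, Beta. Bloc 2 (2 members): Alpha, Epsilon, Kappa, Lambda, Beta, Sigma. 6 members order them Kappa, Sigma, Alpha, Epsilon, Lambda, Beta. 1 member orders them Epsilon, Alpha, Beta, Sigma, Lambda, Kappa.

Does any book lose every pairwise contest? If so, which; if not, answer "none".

Pairwise majorities:
Kappa vs Lambda: 2+2+6 = 10 for Kappa, 1 for Lambda — Kappa by 10–1.
Kappa vs Alpha: Kappa, 8–3.
Kappa vs Beta: 2+2+6 = 10 for Kappa, 1 for Beta — Kappa by 10–1.
Kappa vs Sigma: 2+6 = 8 for Kappa, 3 for Sigma — Kappa by 8–3.
Kappa vs Epsilon: 8 to 3, Kappa.
Lambda–Alpha: Alpha 9–2.
Lambda–Beta: Lambda 10–1.
Lambda–Sigma: Sigma 9–2.
Lambda vs Epsilon: Epsilon, 11–0.
Alpha vs Beta: 11 to 0, Alpha.
Alpha–Sigma: Sigma 8–3.
Alpha vs Epsilon: 8 to 3, Alpha.
Beta vs Sigma: Sigma, 8–3.
Beta–Epsilon: Epsilon 11–0.
Sigma vs Epsilon: Sigma preferred on 2+6 = 8 ballots; Sigma wins 8–3.
Only Beta has no wins; Beta is the Condorcet loser.

Beta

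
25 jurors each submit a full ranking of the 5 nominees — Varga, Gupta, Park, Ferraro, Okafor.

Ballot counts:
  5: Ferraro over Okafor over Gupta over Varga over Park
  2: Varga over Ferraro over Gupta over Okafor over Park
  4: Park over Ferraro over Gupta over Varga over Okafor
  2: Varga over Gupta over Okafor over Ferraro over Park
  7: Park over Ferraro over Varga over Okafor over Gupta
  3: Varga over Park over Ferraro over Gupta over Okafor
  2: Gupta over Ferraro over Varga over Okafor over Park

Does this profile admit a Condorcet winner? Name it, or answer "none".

Pairwise majorities:
Varga vs Gupta: Varga preferred on 2+2+7+3 = 14 ballots; Varga wins 14–11.
Varga–Park: Varga 14–11.
Varga vs Ferraro: Varga is ranked higher on 2+2+3 = 7 ballots, Ferraro on 18. Ferraro wins 18–7.
Varga vs Okafor: Varga is ranked higher on 2+4+2+7+3+2 = 20 ballots, Okafor on 5. Varga wins 20–5.
Gupta–Park: Park 14–11.
Gupta–Ferraro: Ferraro 21–4.
Gupta vs Okafor: 2+4+2+3+2 = 13 for Gupta, 12 for Okafor — Gupta by 13–12.
Park vs Ferraro: Park is ranked higher on 4+7+3 = 14 ballots, Ferraro on 11. Park wins 14–11.
Park vs Okafor: Park, 14–11.
Ferraro–Okafor: Ferraro 23–2.
No nominee is unbeaten: Varga loses to Ferraro; Gupta loses to Varga; Park loses to Varga; Ferraro loses to Park; Okafor loses to Varga. In particular Varga > Park > Ferraro > Varga is a majority cycle — no Condorcet winner exists.

none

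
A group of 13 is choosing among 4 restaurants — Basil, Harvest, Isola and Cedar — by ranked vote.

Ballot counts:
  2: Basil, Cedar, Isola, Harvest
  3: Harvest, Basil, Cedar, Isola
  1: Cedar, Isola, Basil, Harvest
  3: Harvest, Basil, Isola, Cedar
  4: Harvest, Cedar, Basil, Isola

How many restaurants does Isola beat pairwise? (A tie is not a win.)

Isola against each rival (13 friends):
Isola vs Basil: 1 to 12, Basil.
Isola–Harvest: Harvest 10–3.
Isola vs Cedar: Isola is ranked higher on 3 ballots, Cedar on 10. Cedar wins 10–3.
Isola beats no one; loses to Basil, Harvest, Cedar — 0 pairwise wins.

0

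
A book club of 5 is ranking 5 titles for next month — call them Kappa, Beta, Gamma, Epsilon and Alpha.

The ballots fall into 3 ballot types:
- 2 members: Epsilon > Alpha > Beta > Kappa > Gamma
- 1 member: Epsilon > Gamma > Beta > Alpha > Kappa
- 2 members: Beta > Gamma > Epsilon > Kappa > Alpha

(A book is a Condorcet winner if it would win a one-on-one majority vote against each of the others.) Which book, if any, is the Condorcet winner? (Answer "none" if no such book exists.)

Epsilon

Head-to-head results (5 members):
Kappa vs Beta: Kappa preferred on 0 ballots; Beta wins 5–0.
Kappa vs Gamma: Kappa preferred on 2 ballots; Gamma wins 3–2.
Kappa vs Epsilon: 0 for Kappa, 5 for Epsilon — Epsilon by 5–0.
Kappa vs Alpha: 2 to 3, Alpha.
Beta vs Gamma: 4 to 1, Beta.
Beta vs Epsilon: 2 to 3, Epsilon.
Beta vs Alpha: 3 to 2, Beta.
Gamma vs Epsilon: Gamma is ranked higher on 2 ballots, Epsilon on 3. Epsilon wins 3–2.
Gamma vs Alpha: 3 to 2, Gamma.
Epsilon vs Alpha: Epsilon preferred on 2+1+2 = 5 ballots; Epsilon wins 5–0.
Only Epsilon has no losses; Epsilon is the Condorcet winner.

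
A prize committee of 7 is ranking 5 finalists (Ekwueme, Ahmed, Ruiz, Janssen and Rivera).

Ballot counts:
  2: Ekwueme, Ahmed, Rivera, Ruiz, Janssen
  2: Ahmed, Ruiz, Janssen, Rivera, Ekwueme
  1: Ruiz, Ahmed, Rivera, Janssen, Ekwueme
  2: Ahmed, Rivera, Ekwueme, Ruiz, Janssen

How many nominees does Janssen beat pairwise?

Janssen against each rival (7 jurors):
Janssen vs Ekwueme: Janssen is ranked higher on 2+1 = 3 ballots, Ekwueme on 4. Ekwueme wins 4–3.
Janssen vs Ahmed: Ahmed wins 7–0.
Janssen–Ruiz: Ruiz 7–0.
Janssen vs Rivera: Rivera wins 5–2.
Janssen beats no one; loses to Ekwueme, Ahmed, Ruiz, Rivera — 0 pairwise wins.

0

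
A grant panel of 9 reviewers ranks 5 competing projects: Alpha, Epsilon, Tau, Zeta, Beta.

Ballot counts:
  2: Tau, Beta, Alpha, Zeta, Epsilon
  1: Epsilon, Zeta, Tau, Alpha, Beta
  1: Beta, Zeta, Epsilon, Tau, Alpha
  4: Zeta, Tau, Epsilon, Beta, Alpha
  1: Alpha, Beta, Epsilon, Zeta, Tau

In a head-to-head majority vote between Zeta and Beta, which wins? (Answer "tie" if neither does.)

Zeta

Ballots ranking Zeta above Beta: 1 + 4 = 5.
Ballots ranking Beta above Zeta: 9 − 5 = 4.
Zeta wins the head-to-head 5–4.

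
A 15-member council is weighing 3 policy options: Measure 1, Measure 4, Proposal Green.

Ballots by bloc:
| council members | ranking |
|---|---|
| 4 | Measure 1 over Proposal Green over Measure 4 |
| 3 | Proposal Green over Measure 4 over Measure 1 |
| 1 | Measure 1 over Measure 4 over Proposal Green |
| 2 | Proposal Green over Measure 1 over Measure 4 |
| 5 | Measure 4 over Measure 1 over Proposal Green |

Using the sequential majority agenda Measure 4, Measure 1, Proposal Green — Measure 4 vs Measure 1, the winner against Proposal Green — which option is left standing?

Proposal Green

Round 1: Measure 4 vs Measure 1 — 8–7, Measure 4 advances.
Round 2: Measure 4 vs Proposal Green — 6–9, Proposal Green advances.
Proposal Green survives the agenda.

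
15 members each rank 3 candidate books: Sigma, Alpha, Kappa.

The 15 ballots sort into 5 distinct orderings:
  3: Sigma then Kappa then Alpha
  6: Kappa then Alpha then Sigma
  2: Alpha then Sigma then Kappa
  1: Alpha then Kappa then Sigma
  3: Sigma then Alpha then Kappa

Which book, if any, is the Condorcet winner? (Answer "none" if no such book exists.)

none

Pairwise majorities:
Sigma vs Alpha: Alpha wins 9–6.
Sigma vs Kappa: Sigma wins 8–7.
Alpha–Kappa: Kappa 9–6.
Every book loses at least once (Sigma loses to Alpha; Alpha loses to Kappa; Kappa loses to Sigma). The majority relation contains the cycle Sigma > Kappa > Alpha > Sigma, so there is no Condorcet winner.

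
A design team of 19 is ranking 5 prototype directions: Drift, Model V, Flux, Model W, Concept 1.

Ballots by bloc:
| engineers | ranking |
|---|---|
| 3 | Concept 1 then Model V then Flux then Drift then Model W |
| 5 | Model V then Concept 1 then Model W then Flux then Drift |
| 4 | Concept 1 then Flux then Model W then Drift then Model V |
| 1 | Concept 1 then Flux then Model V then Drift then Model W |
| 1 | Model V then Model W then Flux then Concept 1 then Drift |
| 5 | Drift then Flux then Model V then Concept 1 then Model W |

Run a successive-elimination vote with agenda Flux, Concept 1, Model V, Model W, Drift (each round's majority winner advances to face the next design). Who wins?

Round 1: Flux vs Concept 1 — 6–13, Concept 1 advances.
Round 2: Concept 1 vs Model V — 8–11, Model V advances.
Round 3: Model V vs Model W — 15–4, Model V advances.
Round 4: Model V vs Drift — 10–9, Model V advances.
Model V survives the agenda.

Model V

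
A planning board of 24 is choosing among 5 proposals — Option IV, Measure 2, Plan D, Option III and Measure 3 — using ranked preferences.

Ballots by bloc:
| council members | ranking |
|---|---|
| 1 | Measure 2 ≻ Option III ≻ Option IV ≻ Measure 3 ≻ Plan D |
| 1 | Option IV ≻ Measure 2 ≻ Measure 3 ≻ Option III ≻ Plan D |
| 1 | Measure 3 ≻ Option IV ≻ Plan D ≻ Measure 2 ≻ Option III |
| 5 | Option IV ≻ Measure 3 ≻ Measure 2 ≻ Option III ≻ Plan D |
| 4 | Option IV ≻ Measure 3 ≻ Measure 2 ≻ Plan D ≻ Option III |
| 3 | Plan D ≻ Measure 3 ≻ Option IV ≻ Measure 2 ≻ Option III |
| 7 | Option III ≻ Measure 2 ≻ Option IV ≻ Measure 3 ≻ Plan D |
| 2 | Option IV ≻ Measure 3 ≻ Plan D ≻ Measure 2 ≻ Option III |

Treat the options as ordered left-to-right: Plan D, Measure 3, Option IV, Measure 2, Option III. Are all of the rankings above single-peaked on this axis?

Axis positions: Plan D=1, Measure 3=2, Option IV=3, Measure 2=4, Option III=5.
Bloc 1 (peak Measure 2 at position 4): ranking walks positions 4-5-3-2-1, expanding outward from the peak — single-peaked.
Bloc 2 (peak Option IV at position 3): ranking walks positions 3-4-2-5-1, expanding outward from the peak — single-peaked.
Bloc 3 (peak Measure 3 at position 2): ranking walks positions 2-3-1-4-5, expanding outward from the peak — single-peaked.
Bloc 4 (peak Option IV at position 3): ranking walks positions 3-2-4-5-1, expanding outward from the peak — single-peaked.
Bloc 5 (peak Option IV at position 3): ranking walks positions 3-2-4-1-5, expanding outward from the peak — single-peaked.
Bloc 6 (peak Plan D at position 1): ranking walks positions 1-2-3-4-5, expanding outward from the peak — single-peaked.
Bloc 7 (peak Option III at position 5): ranking walks positions 5-4-3-2-1, expanding outward from the peak — single-peaked.
Bloc 8 (peak Option IV at position 3): ranking walks positions 3-2-1-4-5, expanding outward from the peak — single-peaked.
Every ranking is single-peaked on this axis.

yes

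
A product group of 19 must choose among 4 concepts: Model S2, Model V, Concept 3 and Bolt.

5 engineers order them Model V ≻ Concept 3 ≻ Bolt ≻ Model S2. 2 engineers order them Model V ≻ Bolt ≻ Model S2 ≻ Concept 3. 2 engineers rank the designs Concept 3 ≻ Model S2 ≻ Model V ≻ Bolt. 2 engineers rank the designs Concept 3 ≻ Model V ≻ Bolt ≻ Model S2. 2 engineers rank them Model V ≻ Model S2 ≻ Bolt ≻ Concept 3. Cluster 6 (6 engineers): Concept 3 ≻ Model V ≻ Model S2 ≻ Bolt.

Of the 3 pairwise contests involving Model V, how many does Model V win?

2

Model V against each rival (19 engineers):
Model V vs Model S2: 17 to 2, Model V.
Model V vs Concept 3: Concept 3, 10–9.
Model V vs Bolt: Model V, 19–0.
Model V beats Model S2, Bolt; loses to Concept 3 — 2 pairwise wins.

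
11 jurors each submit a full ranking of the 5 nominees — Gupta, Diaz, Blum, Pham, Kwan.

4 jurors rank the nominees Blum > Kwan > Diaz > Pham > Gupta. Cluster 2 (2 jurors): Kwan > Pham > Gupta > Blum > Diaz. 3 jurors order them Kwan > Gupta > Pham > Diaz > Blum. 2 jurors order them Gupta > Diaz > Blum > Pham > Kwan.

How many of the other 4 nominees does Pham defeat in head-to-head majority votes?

1

Pham against each rival (11 jurors):
Pham–Gupta: Pham 6–5.
Pham vs Diaz: Pham preferred on 2+3 = 5 ballots; Diaz wins 6–5.
Pham vs Blum: Blum wins 6–5.
Pham vs Kwan: Kwan wins 9–2.
Pham beats Gupta; loses to Diaz, Blum, Kwan — 1 pairwise win.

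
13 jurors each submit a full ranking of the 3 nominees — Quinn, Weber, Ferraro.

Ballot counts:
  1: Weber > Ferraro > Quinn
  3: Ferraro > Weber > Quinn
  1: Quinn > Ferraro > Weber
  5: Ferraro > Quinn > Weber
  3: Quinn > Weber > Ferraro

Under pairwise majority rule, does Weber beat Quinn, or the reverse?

Quinn

Ballots ranking Weber above Quinn: 1 + 3 = 4.
Ballots ranking Quinn above Weber: 13 − 4 = 9.
Quinn wins the head-to-head 9–4.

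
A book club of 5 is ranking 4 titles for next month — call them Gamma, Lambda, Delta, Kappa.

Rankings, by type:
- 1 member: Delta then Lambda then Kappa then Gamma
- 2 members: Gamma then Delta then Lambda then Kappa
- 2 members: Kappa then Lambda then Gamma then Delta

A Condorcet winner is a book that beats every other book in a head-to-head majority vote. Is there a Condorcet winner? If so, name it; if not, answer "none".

none

Pairwise majorities:
Gamma vs Lambda: Lambda wins 3–2.
Gamma vs Delta: Gamma, 4–1.
Gamma–Kappa: Kappa 3–2.
Lambda vs Delta: Delta, 3–2.
Lambda vs Kappa: 3 to 2, Lambda.
Delta vs Kappa: Delta wins 3–2.
Each book drops at least one matchup (Gamma loses to Lambda; Lambda loses to Delta; Delta loses to Gamma; Kappa loses to Lambda); the cycle Gamma beats Delta beats Lambda beats Gamma rules out a Condorcet winner.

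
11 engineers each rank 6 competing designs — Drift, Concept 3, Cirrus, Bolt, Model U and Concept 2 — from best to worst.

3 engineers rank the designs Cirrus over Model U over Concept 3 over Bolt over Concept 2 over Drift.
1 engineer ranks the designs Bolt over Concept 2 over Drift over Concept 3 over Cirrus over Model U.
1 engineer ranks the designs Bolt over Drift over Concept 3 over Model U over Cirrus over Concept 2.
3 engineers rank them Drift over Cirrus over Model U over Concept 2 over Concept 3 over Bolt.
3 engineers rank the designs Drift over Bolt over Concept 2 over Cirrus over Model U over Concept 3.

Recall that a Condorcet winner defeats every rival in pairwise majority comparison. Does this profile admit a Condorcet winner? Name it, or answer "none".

Drift

Pairwise majorities:
Drift vs Concept 3: 1+1+3+3 = 8 for Drift, 3 for Concept 3 — Drift by 8–3.
Drift vs Cirrus: Drift preferred on 1+1+3+3 = 8 ballots; Drift wins 8–3.
Drift vs Bolt: Drift preferred on 3+3 = 6 ballots; Drift wins 6–5.
Drift vs Model U: Drift is ranked higher on 1+1+3+3 = 8 ballots, Model U on 3. Drift wins 8–3.
Drift vs Concept 2: Drift preferred on 1+3+3 = 7 ballots; Drift wins 7–4.
Concept 3 vs Cirrus: 2 to 9, Cirrus.
Concept 3 vs Bolt: 3+3 = 6 for Concept 3, 5 for Bolt — Concept 3 by 6–5.
Concept 3 vs Model U: Concept 3 preferred on 1+1 = 2 ballots; Model U wins 9–2.
Concept 3 vs Concept 2: Concept 3 is ranked higher on 3+1 = 4 ballots, Concept 2 on 7. Concept 2 wins 7–4.
Cirrus vs Bolt: 6 to 5, Cirrus.
Cirrus vs Model U: 3+1+3+3 = 10 for Cirrus, 1 for Model U — Cirrus by 10–1.
Cirrus vs Concept 2: 7 to 4, Cirrus.
Bolt vs Model U: 5 to 6, Model U.
Bolt vs Concept 2: 8 to 3, Bolt.
Model U vs Concept 2: 3+1+3 = 7 for Model U, 4 for Concept 2 — Model U by 7–4.
Only Drift has no losses; Drift is the Condorcet winner.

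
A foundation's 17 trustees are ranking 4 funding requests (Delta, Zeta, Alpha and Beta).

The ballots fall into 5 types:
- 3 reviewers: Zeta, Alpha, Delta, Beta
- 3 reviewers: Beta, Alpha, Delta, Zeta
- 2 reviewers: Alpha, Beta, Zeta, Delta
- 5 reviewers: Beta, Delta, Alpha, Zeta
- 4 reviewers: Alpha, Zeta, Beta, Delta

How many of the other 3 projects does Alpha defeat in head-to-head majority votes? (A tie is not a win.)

3

Alpha against each rival (17 reviewers):
Alpha–Delta: Alpha 12–5.
Alpha vs Zeta: Alpha, 14–3.
Alpha vs Beta: Alpha preferred on 3+2+4 = 9 ballots; Alpha wins 9–8.
Alpha beats Delta, Zeta, Beta — 3 pairwise wins.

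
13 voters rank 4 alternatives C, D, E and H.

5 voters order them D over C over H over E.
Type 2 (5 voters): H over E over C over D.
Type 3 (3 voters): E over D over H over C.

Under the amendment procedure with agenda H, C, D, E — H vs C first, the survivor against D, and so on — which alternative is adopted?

Round 1: H vs C — 8–5, H advances.
Round 2: H vs D — 5–8, D advances.
Round 3: D vs E — 5–8, E advances.
The agenda winner is E.

E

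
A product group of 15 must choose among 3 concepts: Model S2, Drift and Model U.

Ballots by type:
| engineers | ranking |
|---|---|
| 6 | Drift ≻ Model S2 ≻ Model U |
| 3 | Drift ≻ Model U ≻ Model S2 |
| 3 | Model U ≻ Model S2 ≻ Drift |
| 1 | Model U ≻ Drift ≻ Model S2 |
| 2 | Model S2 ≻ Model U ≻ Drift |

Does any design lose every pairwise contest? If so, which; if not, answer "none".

Head-to-head results (15 engineers):
Model S2 vs Drift: 3+2 = 5 for Model S2, 10 for Drift — Drift by 10–5.
Model S2 vs Model U: Model S2, 8–7.
Drift–Model U: Drift 9–6.
Model U is beaten in every head-to-head and is the Condorcet loser.

Model U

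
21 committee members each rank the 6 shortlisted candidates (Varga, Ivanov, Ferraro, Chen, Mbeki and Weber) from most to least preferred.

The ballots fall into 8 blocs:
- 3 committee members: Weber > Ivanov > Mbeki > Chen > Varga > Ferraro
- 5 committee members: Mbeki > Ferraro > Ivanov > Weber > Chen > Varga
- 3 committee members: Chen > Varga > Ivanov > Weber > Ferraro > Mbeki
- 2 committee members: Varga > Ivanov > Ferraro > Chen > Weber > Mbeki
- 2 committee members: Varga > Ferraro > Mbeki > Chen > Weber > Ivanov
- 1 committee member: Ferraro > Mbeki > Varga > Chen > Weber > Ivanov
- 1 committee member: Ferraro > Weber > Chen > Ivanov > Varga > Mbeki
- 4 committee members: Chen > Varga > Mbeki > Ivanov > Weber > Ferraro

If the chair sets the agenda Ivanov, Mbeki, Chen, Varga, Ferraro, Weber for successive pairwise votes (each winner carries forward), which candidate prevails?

Varga

Round 1: Ivanov vs Mbeki — 9–12, Mbeki advances.
Round 2: Mbeki vs Chen — 11–10, Mbeki advances.
Round 3: Mbeki vs Varga — 9–12, Varga advances.
Round 4: Varga vs Ferraro — 14–7, Varga advances.
Round 5: Varga vs Weber — 12–9, Varga advances.
Varga survives the agenda.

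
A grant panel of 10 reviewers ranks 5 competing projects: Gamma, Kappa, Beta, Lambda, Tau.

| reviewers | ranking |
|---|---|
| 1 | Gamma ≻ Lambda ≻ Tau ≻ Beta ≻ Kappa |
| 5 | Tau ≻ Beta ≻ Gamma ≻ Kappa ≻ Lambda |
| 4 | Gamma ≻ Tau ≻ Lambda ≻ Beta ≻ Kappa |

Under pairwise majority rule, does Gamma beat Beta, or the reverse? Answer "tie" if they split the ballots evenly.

tie

Ballots ranking Gamma above Beta: 1 + 4 = 5.
Ballots ranking Beta above Gamma: 10 − 5 = 5.
5–5: the pair ties.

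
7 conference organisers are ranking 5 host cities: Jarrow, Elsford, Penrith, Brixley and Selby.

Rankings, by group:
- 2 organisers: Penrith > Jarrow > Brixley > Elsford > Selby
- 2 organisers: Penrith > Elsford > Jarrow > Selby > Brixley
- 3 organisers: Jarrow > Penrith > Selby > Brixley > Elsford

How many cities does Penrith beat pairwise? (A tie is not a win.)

4

Penrith against each rival (7 organisers):
Penrith vs Jarrow: Penrith preferred on 2+2 = 4 ballots; Penrith wins 4–3.
Penrith vs Elsford: Penrith is ranked higher on 2+2+3 = 7 ballots, Elsford on 0. Penrith wins 7–0.
Penrith vs Brixley: Penrith, 7–0.
Penrith vs Selby: Penrith is ranked higher on 2+2+3 = 7 ballots, Selby on 0. Penrith wins 7–0.
Penrith beats Jarrow, Elsford, Brixley, Selby — 4 pairwise wins.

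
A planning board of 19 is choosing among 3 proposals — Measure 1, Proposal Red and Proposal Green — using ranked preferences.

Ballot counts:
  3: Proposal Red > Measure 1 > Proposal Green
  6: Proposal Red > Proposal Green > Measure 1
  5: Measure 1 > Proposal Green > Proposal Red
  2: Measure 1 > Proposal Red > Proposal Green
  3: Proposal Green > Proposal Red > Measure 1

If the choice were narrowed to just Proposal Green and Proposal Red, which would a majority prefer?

Ballots ranking Proposal Green above Proposal Red: 5 + 3 = 8.
Ballots ranking Proposal Red above Proposal Green: 19 − 8 = 11.
Proposal Red wins the head-to-head 11–8.

Proposal Red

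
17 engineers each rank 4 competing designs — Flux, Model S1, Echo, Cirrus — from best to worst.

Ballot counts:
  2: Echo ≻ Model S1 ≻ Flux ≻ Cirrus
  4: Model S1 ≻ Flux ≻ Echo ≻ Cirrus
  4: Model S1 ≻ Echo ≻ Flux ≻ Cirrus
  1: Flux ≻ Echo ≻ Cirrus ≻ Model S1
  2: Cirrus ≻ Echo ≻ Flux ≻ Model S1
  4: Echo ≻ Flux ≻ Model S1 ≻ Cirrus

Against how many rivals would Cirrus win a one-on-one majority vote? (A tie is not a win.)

Cirrus against each rival (17 engineers):
Cirrus vs Flux: Flux, 15–2.
Cirrus vs Model S1: Model S1, 14–3.
Cirrus vs Echo: Echo, 15–2.
Cirrus beats no one; loses to Flux, Model S1, Echo — 0 pairwise wins.

0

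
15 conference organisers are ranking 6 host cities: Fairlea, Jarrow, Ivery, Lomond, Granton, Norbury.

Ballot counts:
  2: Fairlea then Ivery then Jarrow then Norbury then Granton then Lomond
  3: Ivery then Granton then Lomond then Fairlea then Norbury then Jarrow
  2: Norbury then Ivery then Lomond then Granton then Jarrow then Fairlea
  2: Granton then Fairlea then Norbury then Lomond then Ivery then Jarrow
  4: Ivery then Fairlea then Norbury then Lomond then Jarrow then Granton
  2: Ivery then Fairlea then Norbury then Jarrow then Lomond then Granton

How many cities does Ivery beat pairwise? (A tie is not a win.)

5

Ivery against each rival (15 organisers):
Ivery vs Fairlea: Ivery wins 11–4.
Ivery vs Jarrow: Ivery, 15–0.
Ivery vs Lomond: Ivery preferred on 2+3+2+4+2 = 13 ballots; Ivery wins 13–2.
Ivery vs Granton: Ivery, 13–2.
Ivery–Norbury: Ivery 11–4.
Ivery beats Fairlea, Jarrow, Lomond, Granton, Norbury — 5 pairwise wins.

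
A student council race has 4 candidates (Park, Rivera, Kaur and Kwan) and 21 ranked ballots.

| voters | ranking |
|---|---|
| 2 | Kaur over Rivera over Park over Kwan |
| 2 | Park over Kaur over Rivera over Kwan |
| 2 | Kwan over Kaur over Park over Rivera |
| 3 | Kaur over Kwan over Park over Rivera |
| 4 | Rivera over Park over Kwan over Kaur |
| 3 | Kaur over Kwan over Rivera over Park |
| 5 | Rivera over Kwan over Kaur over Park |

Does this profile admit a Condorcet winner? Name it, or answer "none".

Head-to-head results (21 voters):
Park vs Rivera: 7 to 14, Rivera.
Park vs Kaur: 2+4 = 6 for Park, 15 for Kaur — Kaur by 15–6.
Park vs Kwan: Park preferred on 2+2+4 = 8 ballots; Kwan wins 13–8.
Rivera vs Kaur: Rivera preferred on 4+5 = 9 ballots; Kaur wins 12–9.
Rivera vs Kwan: 13 to 8, Rivera.
Kaur vs Kwan: Kaur is ranked higher on 2+2+3+3 = 10 ballots, Kwan on 11. Kwan wins 11–10.
No candidate is unbeaten: Park loses to Rivera; Rivera loses to Kaur; Kaur loses to Kwan; Kwan loses to Rivera. In particular Rivera beats Kwan beats Kaur beats Rivera is a majority cycle — no Condorcet winner exists.

none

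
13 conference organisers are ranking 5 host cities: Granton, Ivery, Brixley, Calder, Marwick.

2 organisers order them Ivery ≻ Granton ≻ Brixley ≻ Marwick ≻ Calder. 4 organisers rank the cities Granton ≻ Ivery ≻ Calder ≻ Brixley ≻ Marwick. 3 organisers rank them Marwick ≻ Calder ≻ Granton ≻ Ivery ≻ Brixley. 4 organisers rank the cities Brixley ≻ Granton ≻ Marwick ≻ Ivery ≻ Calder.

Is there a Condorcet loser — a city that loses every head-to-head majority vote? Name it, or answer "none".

Head-to-head results (13 organisers):
Granton vs Ivery: Granton, 11–2.
Granton vs Brixley: 9 to 4, Granton.
Granton–Calder: Granton 10–3.
Granton vs Marwick: Granton preferred on 2+4+4 = 10 ballots; Granton wins 10–3.
Ivery vs Brixley: 2+4+3 = 9 for Ivery, 4 for Brixley — Ivery by 9–4.
Ivery vs Calder: 10 to 3, Ivery.
Ivery–Marwick: Marwick 7–6.
Brixley vs Calder: 2+4 = 6 for Brixley, 7 for Calder — Calder by 7–6.
Brixley vs Marwick: 10 to 3, Brixley.
Calder vs Marwick: Marwick wins 9–4.
Each city has at least one pairwise win (Granton beats Ivery; Ivery beats Brixley; Brixley beats Marwick; Calder beats Brixley; Marwick beats Ivery) — no Condorcet loser.

none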